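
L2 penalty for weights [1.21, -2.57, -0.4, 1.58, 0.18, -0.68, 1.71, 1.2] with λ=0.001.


‖w‖₂² = (1.21)² + (-2.57)² + (-0.4)² + (1.58)² + (0.18)² + (-0.68)² + (1.71)² + (1.2)²
     = 1.4641 + 6.6049 + 0.16 + 2.4964 + 0.0324 + 0.4624 + 2.9241 + 1.44
     = 15.5843
λ·‖w‖₂² = 0.001·15.5843 = 0.015584

0.015584


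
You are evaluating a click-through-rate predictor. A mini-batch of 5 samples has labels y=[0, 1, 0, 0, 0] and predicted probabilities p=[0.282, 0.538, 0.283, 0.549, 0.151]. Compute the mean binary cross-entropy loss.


L[0] = -ln(1-0.282) = -ln(0.718) = 0.3313
L[1] = -ln(0.538) = 0.6199
L[2] = -ln(1-0.283) = -ln(0.717) = 0.3327
L[3] = -ln(1-0.549) = -ln(0.451) = 0.7963
L[4] = -ln(1-0.151) = -ln(0.849) = 0.1637
mean = (0.3313 + 0.6199 + 0.3327 + 0.7963 + 0.1637)/5 = 0.4488

0.4488


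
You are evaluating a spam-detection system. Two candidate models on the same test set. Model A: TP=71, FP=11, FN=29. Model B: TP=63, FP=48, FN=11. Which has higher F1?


Model A: P=71/82=0.8659, R=71/100=0.71, F1=2PR/(P+R)=2TP/(2TP+FP+FN)=142/182=0.7802
Model B: P=63/111=0.5676, R=63/74=0.8514, F1=2PR/(P+R)=2TP/(2TP+FP+FN)=126/185=0.6811
0.7802 > 0.6811 → Model A

Model A


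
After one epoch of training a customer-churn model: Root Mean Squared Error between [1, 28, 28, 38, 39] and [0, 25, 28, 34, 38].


MSE = 27/5 = 5.4
RMSE = √(27/5) = 2.3238

2.3238


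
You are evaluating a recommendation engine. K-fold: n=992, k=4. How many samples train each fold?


Fold size = 992/4 = 248
Training per fold = 992 - 248 = 744

744


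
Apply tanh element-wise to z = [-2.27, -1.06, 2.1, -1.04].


tanh(-2.27) = -0.9789
tanh(-1.06) = -0.7857
tanh(2.1) = 0.9705
tanh(-1.04) = -0.7779
result = [-0.9789, -0.7857, 0.9705, -0.7779]

[-0.9789, -0.7857, 0.9705, -0.7779]


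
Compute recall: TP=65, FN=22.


Recall = TP/(TP+FN)
= 65/(65+22)
= 65/87 = 74.71%

74.71%


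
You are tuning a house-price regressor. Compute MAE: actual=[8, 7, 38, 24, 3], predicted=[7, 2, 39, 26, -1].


Absolute errors: |8-7|=1, |7-2|=5, |38-39|=1, |24-26|=2, |3+ 1|=4
Sum = 13
MAE = 13/5 = 13/5

13/5


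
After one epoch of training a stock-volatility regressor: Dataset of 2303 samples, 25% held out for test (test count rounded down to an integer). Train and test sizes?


Test = ⌊2303·25/100⌋ = 575
Train = 2303 - 575 = 1728

Train: 1728, Test: 575


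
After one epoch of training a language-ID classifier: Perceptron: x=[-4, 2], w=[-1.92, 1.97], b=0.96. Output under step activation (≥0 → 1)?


z = (-4)·(-1.92) + (2)·(1.97) + 0.96
  = 12.58
step(z) = 1 (z≥0)

1


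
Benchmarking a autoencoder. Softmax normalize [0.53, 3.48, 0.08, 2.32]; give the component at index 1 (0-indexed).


Exponentials: e^0.53=1.6989, e^3.48=32.4597, e^0.08=1.0833, e^2.32=10.1757
Sum = 45.4176
Softmax = [0.0374, 0.7147, 0.0239, 0.224]
p[1] = 32.4597/45.4176 = 0.7147

0.7147


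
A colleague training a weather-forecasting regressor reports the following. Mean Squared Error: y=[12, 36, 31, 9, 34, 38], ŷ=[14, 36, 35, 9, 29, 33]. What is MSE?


Squared errors: (12-14)²=4, (36-36)²=0, (31-35)²=16, (9-9)²=0, (34-29)²=25, (38-33)²=25
Sum = 70
MSE = 70/6 = 35/3

35/3


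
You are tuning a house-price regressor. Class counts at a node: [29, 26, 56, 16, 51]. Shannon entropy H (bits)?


Probabilities: [29/178, 26/178, 56/178, 16/178, 51/178] ≈ [0.1629, 0.1461, 0.3146, 0.0899, 0.2865]
H = -((29/178)·log₂(29/178) + (26/178)·log₂(26/178) + (56/178)·log₂(56/178) + (16/178)·log₂(16/178) + (51/178)·log₂(51/178))
  = 2.1859 bits

2.1859 bits


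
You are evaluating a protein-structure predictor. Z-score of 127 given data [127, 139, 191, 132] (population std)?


μ = 147.25, σ = 25.6162
z = (127 - 147.25)/25.6162 = -0.7905

-0.7905


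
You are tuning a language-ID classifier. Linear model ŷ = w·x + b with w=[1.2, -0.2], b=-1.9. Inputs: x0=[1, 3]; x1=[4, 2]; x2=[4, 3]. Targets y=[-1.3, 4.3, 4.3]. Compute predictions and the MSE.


ŷ0 = (1.2)·(1) + (-0.2)·(3) - 1.9 = -1.3
ŷ1 = (1.2)·(4) + (-0.2)·(2) - 1.9 = 2.5
ŷ2 = (1.2)·(4) + (-0.2)·(3) - 1.9 = 2.3
errors² = [0.0, 3.24, 4.0]
MSE = 7.2400/3 = 2.4133

2.4133


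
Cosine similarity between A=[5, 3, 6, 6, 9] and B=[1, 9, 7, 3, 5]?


A·B = 5·1 + 3·9 + 6·7 + 6·3 + 9·5 = 137
‖A‖ = √187 = 13.6748, ‖B‖ = √165 = 12.8452
cos = 137/(√187·√165) = 137/√30855 = 0.7799

0.7799


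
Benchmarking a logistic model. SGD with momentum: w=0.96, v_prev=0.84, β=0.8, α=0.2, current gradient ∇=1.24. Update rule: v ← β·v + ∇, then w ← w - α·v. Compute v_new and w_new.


v_new = 0.8·0.84 + 1.24 = 0.672 + 1.24 = 1.912
w_new = 0.96 - 0.2·1.912 = 0.96 - 0.3824 = 0.5776

v_new=1.912, w_new=0.5776


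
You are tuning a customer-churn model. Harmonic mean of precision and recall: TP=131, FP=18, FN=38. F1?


Precision = 131/149 = 0.8792
Recall = 131/169 = 0.7751
F1 = 2·P·R/(P+R) = 2·TP/(2·TP+FP+FN) = 262/(262+18+38) = 262/318 = 0.8239

0.8239


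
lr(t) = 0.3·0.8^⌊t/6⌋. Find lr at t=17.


n_drops = ⌊17/6⌋ = 2
lr = 0.3·0.8^2 = 0.3·0.64 = 0.192

0.192


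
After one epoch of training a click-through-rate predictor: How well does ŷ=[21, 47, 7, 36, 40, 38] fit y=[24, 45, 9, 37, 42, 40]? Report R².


ȳ = 32.8333
SS_res = Σ(y-ŷ)² = 26
SS_tot = Σ(y-ȳ)² = 946.83
R² = 1 - SS_res/SS_tot = 1 - 0.0275 = 0.9725

0.9725


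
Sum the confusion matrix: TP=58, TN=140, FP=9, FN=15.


Total = TP + TN + FP + FN
= 58 + 140 + 9 + 15
= 222
(Predicted positive: 67, predicted negative: 155)

222


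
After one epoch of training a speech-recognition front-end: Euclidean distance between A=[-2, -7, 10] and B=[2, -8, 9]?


d = √((-2-2)² + (-7+ 8)² + (10-9)²)
  = √(16 + 1 + 1)
  = √18 = 4.2426

4.2426


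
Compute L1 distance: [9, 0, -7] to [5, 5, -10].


d = |9-5| + |0-5| + |-7+ 10|
  = 4 + 5 + 3
  = 12

12


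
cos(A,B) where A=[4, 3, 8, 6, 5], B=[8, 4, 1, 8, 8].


A·B = 4·8 + 3·4 + 8·1 + 6·8 + 5·8 = 140
‖A‖ = √150 = 12.2474, ‖B‖ = √209 = 14.4568
cos = 140/(√150·√209) = 140/√31350 = 0.7907

0.7907


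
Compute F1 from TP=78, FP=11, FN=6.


Precision = 78/89 = 0.8764
Recall = 78/84 = 0.9286
F1 = 2·P·R/(P+R) = 2·TP/(2·TP+FP+FN) = 156/(156+11+6) = 156/173 = 0.9017

0.9017


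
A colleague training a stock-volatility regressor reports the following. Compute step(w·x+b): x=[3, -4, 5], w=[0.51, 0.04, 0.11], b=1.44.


z = (3)·(0.51) + (-4)·(0.04) + (5)·(0.11) + 1.44
  = 3.36
step(z) = 1 (z≥0)

1


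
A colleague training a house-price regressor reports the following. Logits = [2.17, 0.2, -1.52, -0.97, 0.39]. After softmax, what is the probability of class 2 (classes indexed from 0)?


Exponentials: e^2.17=8.7583, e^0.2=1.2214, e^-1.52=0.2187, e^-0.97=0.3791, e^0.39=1.477
Sum = 12.0545
Softmax = [0.7266, 0.1013, 0.0181, 0.0314, 0.1225]
p[2] = 0.2187/12.0545 = 0.0181

0.0181


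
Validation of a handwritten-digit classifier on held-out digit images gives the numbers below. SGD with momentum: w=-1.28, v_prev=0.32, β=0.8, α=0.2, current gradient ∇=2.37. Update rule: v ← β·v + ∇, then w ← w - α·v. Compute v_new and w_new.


v_new = 0.8·0.32 + 2.37 = 0.256 + 2.37 = 2.626
w_new = -1.28 - 0.2·2.626 = -1.28 - 0.5252 = -1.8052

v_new=2.626, w_new=-1.8052


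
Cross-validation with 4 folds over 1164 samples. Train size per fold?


Fold size = 1164/4 = 291
Training per fold = 1164 - 291 = 873

873


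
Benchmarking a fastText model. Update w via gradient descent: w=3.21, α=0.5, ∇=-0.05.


w_new = w - α·∇
= 3.21 - 0.5·-0.05
= 3.21 + 0.025
= 3.235

3.235


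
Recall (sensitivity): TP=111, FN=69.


Recall = TP/(TP+FN)
= 111/(111+69)
= 111/180 = 61.67%

61.67%


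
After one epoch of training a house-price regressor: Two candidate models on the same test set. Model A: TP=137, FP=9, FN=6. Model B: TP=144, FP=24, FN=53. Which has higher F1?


Model A: P=137/146=0.9384, R=137/143=0.958, F1=2PR/(P+R)=2TP/(2TP+FP+FN)=274/289=0.9481
Model B: P=144/168=0.8571, R=144/197=0.731, F1=2PR/(P+R)=2TP/(2TP+FP+FN)=288/365=0.789
0.9481 > 0.789 → Model A

Model A


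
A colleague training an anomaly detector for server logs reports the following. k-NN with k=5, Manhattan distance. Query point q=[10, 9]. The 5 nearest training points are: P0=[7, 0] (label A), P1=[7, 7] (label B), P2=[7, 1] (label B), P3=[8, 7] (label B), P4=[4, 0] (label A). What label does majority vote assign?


d(q,P0) = 12  (label A)
d(q,P1) = 5  (label B)
d(q,P2) = 11  (label B)
d(q,P3) = 4  (label B)
d(q,P4) = 15  (label A)
Votes: A=2, B=3
Majority → B

B


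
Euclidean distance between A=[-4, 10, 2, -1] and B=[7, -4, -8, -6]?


d = √((-4-7)² + (10+ 4)² + (2+ 8)² + (-1+ 6)²)
  = √(121 + 196 + 100 + 25)
  = √442 = 21.0238

21.0238


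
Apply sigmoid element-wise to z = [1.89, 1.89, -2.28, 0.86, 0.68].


σ(1.89) = 1/(1+e^-1.89) = 0.8688
σ(1.89) = 1/(1+e^-1.89) = 0.8688
σ(-2.28) = 1/(1+e^2.28) = 0.0928
σ(0.86) = 1/(1+e^-0.86) = 0.7027
σ(0.68) = 1/(1+e^-0.68) = 0.6637
result = [0.8688, 0.8688, 0.0928, 0.7027, 0.6637]

[0.8688, 0.8688, 0.0928, 0.7027, 0.6637]


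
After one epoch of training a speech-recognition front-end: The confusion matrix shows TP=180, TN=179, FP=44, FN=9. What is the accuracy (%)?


Accuracy = (TP+TN)/(TP+TN+FP+FN)
= (180+179)/(412)
= 359/412 = 87.14%

87.14%


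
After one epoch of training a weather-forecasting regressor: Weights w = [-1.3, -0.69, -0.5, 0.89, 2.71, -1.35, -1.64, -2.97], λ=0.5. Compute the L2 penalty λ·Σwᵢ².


‖w‖₂² = (-1.3)² + (-0.69)² + (-0.5)² + (0.89)² + (2.71)² + (-1.35)² + (-1.64)² + (-2.97)²
     = 1.69 + 0.4761 + 0.25 + 0.7921 + 7.3441 + 1.8225 + 2.6896 + 8.8209
     = 23.8853
λ·‖w‖₂² = 0.5·23.8853 = 11.94265

11.94265


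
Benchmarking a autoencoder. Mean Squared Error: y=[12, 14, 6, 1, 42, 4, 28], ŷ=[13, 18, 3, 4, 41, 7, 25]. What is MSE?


Squared errors: (12-13)²=1, (14-18)²=16, (6-3)²=9, (1-4)²=9, (42-41)²=1, (4-7)²=9, (28-25)²=9
Sum = 54
MSE = 54/7 = 54/7

54/7


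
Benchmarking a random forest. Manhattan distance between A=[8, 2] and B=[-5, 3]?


d = |8+ 5| + |2-3|
  = 13 + 1
  = 14

14


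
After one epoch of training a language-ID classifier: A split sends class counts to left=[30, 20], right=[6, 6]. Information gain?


Parent = [36, 26], H_parent = 0.9812
H_left = 0.971 (n=50), H_right = 1 (n=12)
H_children = (50/62)·0.971 + (12/62)·1 = 0.9766
IG = 0.9812 - 0.9766 = 0.0046

0.0046


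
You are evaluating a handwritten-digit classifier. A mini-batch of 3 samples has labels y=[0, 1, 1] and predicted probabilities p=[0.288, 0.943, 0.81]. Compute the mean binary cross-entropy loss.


L[0] = -ln(1-0.288) = -ln(0.712) = 0.3397
L[1] = -ln(0.943) = 0.0587
L[2] = -ln(0.81) = 0.2107
mean = (0.3397 + 0.0587 + 0.2107)/3 = 0.203

0.203


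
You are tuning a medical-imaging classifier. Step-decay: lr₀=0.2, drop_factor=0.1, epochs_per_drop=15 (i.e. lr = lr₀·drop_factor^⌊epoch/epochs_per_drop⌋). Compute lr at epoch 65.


n_drops = ⌊65/15⌋ = 4
lr = 0.2·0.1^4 = 0.2·0.0001 = 0.00002

0.00002


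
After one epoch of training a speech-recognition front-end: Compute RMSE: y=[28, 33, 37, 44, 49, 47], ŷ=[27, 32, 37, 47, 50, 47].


MSE = 12/6 = 2
RMSE = √(12/6) = 1.4142

1.4142


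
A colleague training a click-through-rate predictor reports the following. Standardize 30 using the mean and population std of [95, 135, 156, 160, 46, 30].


μ = 103.6667, σ = 51.1881
z = (30 - 103.6667)/51.1881 = -1.4391

-1.4391


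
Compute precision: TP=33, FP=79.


Precision = TP/(TP+FP)
= 33/(33+79)
= 33/112 = 29.46%

29.46%


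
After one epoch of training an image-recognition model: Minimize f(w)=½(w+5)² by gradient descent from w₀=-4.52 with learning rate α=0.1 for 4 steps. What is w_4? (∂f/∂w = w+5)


step 1: grad = -4.52+5 = 0.48; w = -4.52 - 0.1·(0.48) = -4.568
step 2: grad = -4.568+5 = 0.432; w = -4.568 - 0.1·(0.432) = -4.6112
step 3: grad = -4.6112+5 = 0.3888; w = -4.6112 - 0.1·(0.3888) = -4.65008
step 4: grad = -4.65008+5 = 0.34992; w = -4.65008 - 0.1·(0.34992) = -4.685072

-4.685072


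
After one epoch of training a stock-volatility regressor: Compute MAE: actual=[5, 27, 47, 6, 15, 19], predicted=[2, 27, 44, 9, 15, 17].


Absolute errors: |5-2|=3, |27-27|=0, |47-44|=3, |6-9|=3, |15-15|=0, |19-17|=2
Sum = 11
MAE = 11/6 = 11/6

11/6


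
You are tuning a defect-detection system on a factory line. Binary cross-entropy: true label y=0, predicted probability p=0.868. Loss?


BCE = -[y·ln(p) + (1-y)·ln(1-p)]
= -0 - 1·ln(1-0.868)
= -ln(0.132) = 2.025

2.025


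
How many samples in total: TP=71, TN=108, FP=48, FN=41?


Total = TP + TN + FP + FN
= 71 + 108 + 48 + 41
= 268
(Predicted positive: 119, predicted negative: 149)

268


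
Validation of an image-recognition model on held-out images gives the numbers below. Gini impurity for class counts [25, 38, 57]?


Probabilities: [25/120, 38/120, 57/120] ≈ [0.2083, 0.3167, 0.475]
Σpᵢ² = (625 + 1444 + 3249)/120² = 5318/14400
Gini = 1 - Σpᵢ² = 1 - 5318/14400 = 0.6307

0.6307


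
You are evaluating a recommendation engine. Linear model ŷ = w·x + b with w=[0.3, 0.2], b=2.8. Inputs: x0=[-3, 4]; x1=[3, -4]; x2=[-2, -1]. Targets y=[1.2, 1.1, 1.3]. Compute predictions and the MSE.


ŷ0 = (0.3)·(-3) + (0.2)·(4) + 2.8 = 2.7
ŷ1 = (0.3)·(3) + (0.2)·(-4) + 2.8 = 2.9
ŷ2 = (0.3)·(-2) + (0.2)·(-1) + 2.8 = 2.0
errors² = [2.25, 3.24, 0.49]
MSE = 5.9800/3 = 1.9933

1.9933


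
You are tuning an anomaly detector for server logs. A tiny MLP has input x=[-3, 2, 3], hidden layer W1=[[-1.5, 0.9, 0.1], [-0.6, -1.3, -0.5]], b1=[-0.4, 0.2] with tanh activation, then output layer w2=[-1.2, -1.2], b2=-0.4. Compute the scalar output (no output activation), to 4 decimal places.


z1[0] = (-1.5)·(-3) + (0.9)·(2) + (0.1)·(3) - 0.4 = 6.2
z1[1] = (-0.6)·(-3) + (-1.3)·(2) + (-0.5)·(3) + 0.2 = -2.1
h = tanh(z1) = [1.0, -0.9705]
output = (-1.2)·(1.0) + (-1.2)·(-0.9705) - 0.4 = -0.4354

-0.4354


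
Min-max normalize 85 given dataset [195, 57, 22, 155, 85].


min=22, max=195
(85-22)/(195-22) = 63/173 = 0.3642

0.3642


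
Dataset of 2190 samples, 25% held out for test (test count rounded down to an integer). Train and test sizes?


Test = ⌊2190·25/100⌋ = 547
Train = 2190 - 547 = 1643

Train: 1643, Test: 547


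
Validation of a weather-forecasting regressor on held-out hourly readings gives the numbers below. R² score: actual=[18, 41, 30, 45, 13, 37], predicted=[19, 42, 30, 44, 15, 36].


ȳ = 30.6667
SS_res = Σ(y-ŷ)² = 8
SS_tot = Σ(y-ȳ)² = 825.33
R² = 1 - SS_res/SS_tot = 1 - 0.0097 = 0.9903

0.9903


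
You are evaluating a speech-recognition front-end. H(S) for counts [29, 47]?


Probabilities: [29/76, 47/76] ≈ [0.3816, 0.6184]
H = -((29/76)·log₂(29/76) + (47/76)·log₂(47/76))
  = 0.9591 bits

0.9591 bits


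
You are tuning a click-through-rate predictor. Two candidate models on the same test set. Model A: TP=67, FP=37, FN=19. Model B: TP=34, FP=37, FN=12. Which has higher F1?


Model A: P=67/104=0.6442, R=67/86=0.7791, F1=2PR/(P+R)=2TP/(2TP+FP+FN)=134/190=0.7053
Model B: P=34/71=0.4789, R=34/46=0.7391, F1=2PR/(P+R)=2TP/(2TP+FP+FN)=68/117=0.5812
0.7053 > 0.5812 → Model A

Model A


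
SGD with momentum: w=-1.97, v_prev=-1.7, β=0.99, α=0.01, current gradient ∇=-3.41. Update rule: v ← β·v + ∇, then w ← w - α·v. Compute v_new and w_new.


v_new = 0.99·-1.7 - 3.41 = -1.683 - 3.41 = -5.093
w_new = -1.97 - 0.01·-5.093 = -1.97 + 0.05093 = -1.91907

v_new=-5.093, w_new=-1.91907


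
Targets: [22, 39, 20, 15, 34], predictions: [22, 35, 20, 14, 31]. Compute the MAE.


Absolute errors: |22-22|=0, |39-35|=4, |20-20|=0, |15-14|=1, |34-31|=3
Sum = 8
MAE = 8/5 = 8/5

8/5


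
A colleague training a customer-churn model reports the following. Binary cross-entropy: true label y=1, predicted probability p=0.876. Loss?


BCE = -[y·ln(p) + (1-y)·ln(1-p)]
= -1·ln(0.876) - 0
= -ln(0.876) = 0.1324

0.1324


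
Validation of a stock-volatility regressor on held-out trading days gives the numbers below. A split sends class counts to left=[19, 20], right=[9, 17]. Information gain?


Parent = [28, 37], H_parent = 0.9861
H_left = 0.9995 (n=39), H_right = 0.9306 (n=26)
H_children = (39/65)·0.9995 + (26/65)·0.9306 = 0.9719
IG = 0.9861 - 0.9719 = 0.0142

0.0142


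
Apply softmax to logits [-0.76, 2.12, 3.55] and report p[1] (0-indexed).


Exponentials: e^-0.76=0.4677, e^2.12=8.3311, e^3.55=34.8133
Sum = 43.6121
Softmax = [0.0107, 0.191, 0.7982]
p[1] = 8.3311/43.6121 = 0.191

0.191


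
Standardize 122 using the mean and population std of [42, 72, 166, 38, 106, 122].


μ = 91, σ = 45.4276
z = (122 - 91)/45.4276 = 0.6824

0.6824


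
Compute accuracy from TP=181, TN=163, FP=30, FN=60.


Accuracy = (TP+TN)/(TP+TN+FP+FN)
= (181+163)/(434)
= 344/434 = 79.26%

79.26%


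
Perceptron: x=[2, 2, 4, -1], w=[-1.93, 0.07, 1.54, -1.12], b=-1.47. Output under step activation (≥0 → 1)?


z = (2)·(-1.93) + (2)·(0.07) + (4)·(1.54) + (-1)·(-1.12) - 1.47
  = 2.09
step(z) = 1 (z≥0)

1


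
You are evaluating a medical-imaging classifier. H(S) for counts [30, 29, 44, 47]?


Probabilities: [30/150, 29/150, 44/150, 47/150] ≈ [0.2, 0.1933, 0.2933, 0.3133]
H = -((30/150)·log₂(30/150) + (29/150)·log₂(29/150) + (44/150)·log₂(44/150) + (47/150)·log₂(47/150))
  = 1.9664 bits

1.9664 bits


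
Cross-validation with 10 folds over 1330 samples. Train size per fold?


Fold size = 1330/10 = 133
Training per fold = 1330 - 133 = 1197

1197


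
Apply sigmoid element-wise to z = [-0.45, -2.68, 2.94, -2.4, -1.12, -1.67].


σ(-0.45) = 1/(1+e^0.45) = 0.3894
σ(-2.68) = 1/(1+e^2.68) = 0.0642
σ(2.94) = 1/(1+e^-2.94) = 0.9498
σ(-2.4) = 1/(1+e^2.4) = 0.0832
σ(-1.12) = 1/(1+e^1.12) = 0.246
σ(-1.67) = 1/(1+e^1.67) = 0.1584
result = [0.3894, 0.0642, 0.9498, 0.0832, 0.246, 0.1584]

[0.3894, 0.0642, 0.9498, 0.0832, 0.246, 0.1584]


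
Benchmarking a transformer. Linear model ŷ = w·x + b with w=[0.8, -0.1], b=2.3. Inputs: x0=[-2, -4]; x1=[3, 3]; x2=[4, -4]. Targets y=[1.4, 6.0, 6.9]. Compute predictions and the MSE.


ŷ0 = (0.8)·(-2) + (-0.1)·(-4) + 2.3 = 1.1
ŷ1 = (0.8)·(3) + (-0.1)·(3) + 2.3 = 4.4
ŷ2 = (0.8)·(4) + (-0.1)·(-4) + 2.3 = 5.9
errors² = [0.09, 2.56, 1.0]
MSE = 3.6500/3 = 1.2167

1.2167


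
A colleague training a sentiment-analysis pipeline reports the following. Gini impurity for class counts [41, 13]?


Probabilities: [41/54, 13/54] ≈ [0.7593, 0.2407]
Σpᵢ² = (1681 + 169)/54² = 1850/2916
Gini = 1 - Σpᵢ² = 1 - 1850/2916 = 0.3656

0.3656


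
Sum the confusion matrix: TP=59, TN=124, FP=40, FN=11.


Total = TP + TN + FP + FN
= 59 + 124 + 40 + 11
= 234
(Predicted positive: 99, predicted negative: 135)

234


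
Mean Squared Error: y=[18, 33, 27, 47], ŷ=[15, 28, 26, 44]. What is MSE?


Squared errors: (18-15)²=9, (33-28)²=25, (27-26)²=1, (47-44)²=9
Sum = 44
MSE = 44/4 = 11

11


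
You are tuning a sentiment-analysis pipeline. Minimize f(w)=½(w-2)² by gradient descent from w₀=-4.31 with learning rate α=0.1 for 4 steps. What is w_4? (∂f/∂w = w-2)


step 1: grad = -4.31-2 = -6.31; w = -4.31 - 0.1·(-6.31) = -3.679
step 2: grad = -3.679-2 = -5.679; w = -3.679 - 0.1·(-5.679) = -3.1111
step 3: grad = -3.1111-2 = -5.1111; w = -3.1111 - 0.1·(-5.1111) = -2.59999
step 4: grad = -2.59999-2 = -4.59999; w = -2.59999 - 0.1·(-4.59999) = -2.139991

-2.139991


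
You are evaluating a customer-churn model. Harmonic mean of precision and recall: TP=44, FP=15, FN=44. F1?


Precision = 44/59 = 0.7458
Recall = 44/88 = 0.5
F1 = 2·P·R/(P+R) = 2·TP/(2·TP+FP+FN) = 88/(88+15+44) = 88/147 = 0.5986

0.5986


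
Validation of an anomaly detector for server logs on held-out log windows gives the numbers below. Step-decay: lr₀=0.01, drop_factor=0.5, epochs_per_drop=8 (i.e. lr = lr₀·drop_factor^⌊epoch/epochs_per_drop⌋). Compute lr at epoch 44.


n_drops = ⌊44/8⌋ = 5
lr = 0.01·0.5^5 = 0.01·0.03125 = 0.0003125

0.0003125


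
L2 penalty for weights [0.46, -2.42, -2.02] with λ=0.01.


‖w‖₂² = (0.46)² + (-2.42)² + (-2.02)²
     = 0.2116 + 5.8564 + 4.0804
     = 10.1484
λ·‖w‖₂² = 0.01·10.1484 = 0.101484

0.101484


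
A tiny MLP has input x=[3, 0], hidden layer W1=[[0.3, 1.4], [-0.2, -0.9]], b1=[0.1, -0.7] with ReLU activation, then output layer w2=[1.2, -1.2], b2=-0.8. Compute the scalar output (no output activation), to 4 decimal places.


z1[0] = (0.3)·(3) + (1.4)·(0) + 0.1 = 1.0
z1[1] = (-0.2)·(3) + (-0.9)·(0) - 0.7 = -1.3
h = ReLU(z1) = [1.0, 0.0]
output = (1.2)·(1.0) + (-1.2)·(0.0) - 0.8 = 0.4

0.4


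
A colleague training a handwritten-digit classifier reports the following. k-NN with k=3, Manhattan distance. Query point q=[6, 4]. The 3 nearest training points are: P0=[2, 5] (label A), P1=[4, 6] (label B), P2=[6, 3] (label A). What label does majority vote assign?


d(q,P0) = 5  (label A)
d(q,P1) = 4  (label B)
d(q,P2) = 1  (label A)
Votes: A=2, B=1
Majority → A

A


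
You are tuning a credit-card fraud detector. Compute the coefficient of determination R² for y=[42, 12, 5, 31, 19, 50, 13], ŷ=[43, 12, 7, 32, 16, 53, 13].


ȳ = 24.5714
SS_res = Σ(y-ŷ)² = 24
SS_tot = Σ(y-ȳ)² = 1697.71
R² = 1 - SS_res/SS_tot = 1 - 0.0141 = 0.9859

0.9859


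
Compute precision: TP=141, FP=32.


Precision = TP/(TP+FP)
= 141/(141+32)
= 141/173 = 81.5%

81.5%


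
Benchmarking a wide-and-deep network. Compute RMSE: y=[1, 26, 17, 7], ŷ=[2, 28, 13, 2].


MSE = 46/4 = 11.5
RMSE = √(46/4) = 3.3912

3.3912


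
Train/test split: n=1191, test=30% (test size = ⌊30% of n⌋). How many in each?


Test = ⌊1191·30/100⌋ = 357
Train = 1191 - 357 = 834

Train: 834, Test: 357


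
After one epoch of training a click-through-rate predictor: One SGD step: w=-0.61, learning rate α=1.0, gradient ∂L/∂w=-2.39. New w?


w_new = w - α·∇
= -0.61 - 1.0·-2.39
= -0.61 + 2.39
= 1.78

1.78


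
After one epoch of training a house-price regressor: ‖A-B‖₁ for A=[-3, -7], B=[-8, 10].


d = |-3+ 8| + |-7-10|
  = 5 + 17
  = 22

22


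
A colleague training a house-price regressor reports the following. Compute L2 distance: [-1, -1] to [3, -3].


d = √((-1-3)² + (-1+ 3)²)
  = √(16 + 4)
  = √20 = 4.4721

4.4721


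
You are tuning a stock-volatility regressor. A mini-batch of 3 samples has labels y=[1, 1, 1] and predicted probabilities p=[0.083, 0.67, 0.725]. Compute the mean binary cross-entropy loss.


L[0] = -ln(0.083) = 2.4889
L[1] = -ln(0.67) = 0.4005
L[2] = -ln(0.725) = 0.3216
mean = (2.4889 + 0.4005 + 0.3216)/3 = 1.0703

1.0703


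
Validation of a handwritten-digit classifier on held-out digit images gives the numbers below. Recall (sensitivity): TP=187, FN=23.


Recall = TP/(TP+FN)
= 187/(187+23)
= 187/210 = 89.05%

89.05%


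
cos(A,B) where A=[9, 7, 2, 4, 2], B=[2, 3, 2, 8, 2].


A·B = 9·2 + 7·3 + 2·2 + 4·8 + 2·2 = 79
‖A‖ = √154 = 12.4097, ‖B‖ = √85 = 9.2195
cos = 79/(√154·√85) = 79/√13090 = 0.6905

0.6905


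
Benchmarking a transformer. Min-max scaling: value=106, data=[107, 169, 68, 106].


min=68, max=169
(106-68)/(169-68) = 38/101 = 0.3762

0.3762


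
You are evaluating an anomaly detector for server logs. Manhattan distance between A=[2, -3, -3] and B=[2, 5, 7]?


d = |2-2| + |-3-5| + |-3-7|
  = 0 + 8 + 10
  = 18

18


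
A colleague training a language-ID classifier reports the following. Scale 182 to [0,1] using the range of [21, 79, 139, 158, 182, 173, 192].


min=21, max=192
(182-21)/(192-21) = 161/171 = 0.9415

0.9415


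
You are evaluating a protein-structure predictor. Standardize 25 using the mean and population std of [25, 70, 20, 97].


μ = 53, σ = 32.0078
z = (25 - 53)/32.0078 = -0.8748

-0.8748


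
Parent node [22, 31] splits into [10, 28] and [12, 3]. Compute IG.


Parent = [22, 31], H_parent = 0.9791
H_left = 0.8315 (n=38), H_right = 0.7219 (n=15)
H_children = (38/53)·0.8315 + (15/53)·0.7219 = 0.8005
IG = 0.9791 - 0.8005 = 0.1786

0.1786


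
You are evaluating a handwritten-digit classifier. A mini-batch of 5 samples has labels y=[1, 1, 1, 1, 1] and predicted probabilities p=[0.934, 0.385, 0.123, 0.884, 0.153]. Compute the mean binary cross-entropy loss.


L[0] = -ln(0.934) = 0.0683
L[1] = -ln(0.385) = 0.9545
L[2] = -ln(0.123) = 2.0956
L[3] = -ln(0.884) = 0.1233
L[4] = -ln(0.153) = 1.8773
mean = (0.0683 + 0.9545 + 2.0956 + 0.1233 + 1.8773)/5 = 1.0238

1.0238


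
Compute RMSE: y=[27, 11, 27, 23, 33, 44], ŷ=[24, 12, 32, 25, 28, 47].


MSE = 73/6 = 12.1667
RMSE = √(73/6) = 3.4881

3.4881


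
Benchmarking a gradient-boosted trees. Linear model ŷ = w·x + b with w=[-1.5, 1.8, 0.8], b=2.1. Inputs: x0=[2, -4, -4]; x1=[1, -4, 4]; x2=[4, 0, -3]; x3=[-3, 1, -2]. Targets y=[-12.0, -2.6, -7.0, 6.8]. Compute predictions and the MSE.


ŷ0 = (-1.5)·(2) + (1.8)·(-4) + (0.8)·(-4) + 2.1 = -11.3
ŷ1 = (-1.5)·(1) + (1.8)·(-4) + (0.8)·(4) + 2.1 = -3.4
ŷ2 = (-1.5)·(4) + (1.8)·(0) + (0.8)·(-3) + 2.1 = -6.3
ŷ3 = (-1.5)·(-3) + (1.8)·(1) + (0.8)·(-2) + 2.1 = 6.8
errors² = [0.49, 0.64, 0.49, 0.0]
MSE = 1.6200/4 = 0.405

0.405


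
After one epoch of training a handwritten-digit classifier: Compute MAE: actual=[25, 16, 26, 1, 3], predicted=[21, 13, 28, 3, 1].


Absolute errors: |25-21|=4, |16-13|=3, |26-28|=2, |1-3|=2, |3-1|=2
Sum = 13
MAE = 13/5 = 13/5

13/5


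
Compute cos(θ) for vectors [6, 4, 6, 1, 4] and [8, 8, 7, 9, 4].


A·B = 6·8 + 4·8 + 6·7 + 1·9 + 4·4 = 147
‖A‖ = √105 = 10.247, ‖B‖ = √274 = 16.5529
cos = 147/(√105·√274) = 147/√28770 = 0.8667

0.8667


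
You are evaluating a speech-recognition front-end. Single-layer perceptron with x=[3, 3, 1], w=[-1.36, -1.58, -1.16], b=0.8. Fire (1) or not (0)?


z = (3)·(-1.36) + (3)·(-1.58) + (1)·(-1.16) + 0.8
  = -9.18
step(z) = 0 (z<0)

0


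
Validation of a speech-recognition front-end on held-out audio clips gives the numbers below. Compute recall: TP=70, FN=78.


Recall = TP/(TP+FN)
= 70/(70+78)
= 70/148 = 47.3%

47.3%


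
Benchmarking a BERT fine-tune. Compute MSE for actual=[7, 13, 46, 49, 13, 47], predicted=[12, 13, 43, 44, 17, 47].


Squared errors: (7-12)²=25, (13-13)²=0, (46-43)²=9, (49-44)²=25, (13-17)²=16, (47-47)²=0
Sum = 75
MSE = 75/6 = 25/2

25/2


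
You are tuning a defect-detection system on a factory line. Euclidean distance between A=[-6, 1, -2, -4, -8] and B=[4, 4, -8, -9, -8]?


d = √((-6-4)² + (1-4)² + (-2+ 8)² + (-4+ 9)² + (-8+ 8)²)
  = √(100 + 9 + 36 + 25 + 0)
  = √170 = 13.0384

13.0384


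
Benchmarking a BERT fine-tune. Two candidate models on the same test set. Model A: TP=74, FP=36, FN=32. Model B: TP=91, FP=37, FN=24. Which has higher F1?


Model A: P=74/110=0.6727, R=74/106=0.6981, F1=2PR/(P+R)=2TP/(2TP+FP+FN)=148/216=0.6852
Model B: P=91/128=0.7109, R=91/115=0.7913, F1=2PR/(P+R)=2TP/(2TP+FP+FN)=182/243=0.749
0.6852 < 0.749 → Model B

Model B


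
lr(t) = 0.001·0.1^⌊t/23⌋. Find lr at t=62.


n_drops = ⌊62/23⌋ = 2
lr = 0.001·0.1^2 = 0.001·0.01 = 0.00001

0.00001


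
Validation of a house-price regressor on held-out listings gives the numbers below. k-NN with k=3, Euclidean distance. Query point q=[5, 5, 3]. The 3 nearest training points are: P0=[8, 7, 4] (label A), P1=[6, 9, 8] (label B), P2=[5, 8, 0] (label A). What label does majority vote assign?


d(q,P0) = 3.7417  (label A)
d(q,P1) = 6.4807  (label B)
d(q,P2) = 4.2426  (label A)
Votes: A=2, B=1
Majority → A

A


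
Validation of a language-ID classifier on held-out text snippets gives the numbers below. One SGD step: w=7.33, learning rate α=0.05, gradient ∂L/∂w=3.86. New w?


w_new = w - α·∇
= 7.33 - 0.05·3.86
= 7.33 - 0.193
= 7.137

7.137


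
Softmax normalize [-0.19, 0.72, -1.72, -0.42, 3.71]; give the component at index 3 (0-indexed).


Exponentials: e^-0.19=0.827, e^0.72=2.0544, e^-1.72=0.1791, e^-0.42=0.657, e^3.71=40.8538
Sum = 44.5713
Softmax = [0.0186, 0.0461, 0.004, 0.0147, 0.9166]
p[3] = 0.657/44.5713 = 0.0147

0.0147


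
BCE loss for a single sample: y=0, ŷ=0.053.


BCE = -[y·ln(p) + (1-y)·ln(1-p)]
= -0 - 1·ln(1-0.053)
= -ln(0.947) = 0.0545

0.0545


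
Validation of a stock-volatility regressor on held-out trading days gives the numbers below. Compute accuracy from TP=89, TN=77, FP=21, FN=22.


Accuracy = (TP+TN)/(TP+TN+FP+FN)
= (89+77)/(209)
= 166/209 = 79.43%

79.43%


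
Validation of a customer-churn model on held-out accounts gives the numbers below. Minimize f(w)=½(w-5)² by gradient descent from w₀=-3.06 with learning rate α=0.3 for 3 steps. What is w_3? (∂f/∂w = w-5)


step 1: grad = -3.06-5 = -8.06; w = -3.06 - 0.3·(-8.06) = -0.642
step 2: grad = -0.642-5 = -5.642; w = -0.642 - 0.3·(-5.642) = 1.0506
step 3: grad = 1.0506-5 = -3.9494; w = 1.0506 - 0.3·(-3.9494) = 2.23542

2.23542


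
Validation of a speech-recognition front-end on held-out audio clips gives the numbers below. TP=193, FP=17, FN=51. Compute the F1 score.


Precision = 193/210 = 0.919
Recall = 193/244 = 0.791
F1 = 2·P·R/(P+R) = 2·TP/(2·TP+FP+FN) = 386/(386+17+51) = 386/454 = 0.8502

0.8502


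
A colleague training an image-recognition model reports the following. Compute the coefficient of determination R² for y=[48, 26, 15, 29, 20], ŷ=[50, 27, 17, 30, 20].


ȳ = 27.6
SS_res = Σ(y-ŷ)² = 10
SS_tot = Σ(y-ȳ)² = 637.2
R² = 1 - SS_res/SS_tot = 1 - 0.0157 = 0.9843

0.9843


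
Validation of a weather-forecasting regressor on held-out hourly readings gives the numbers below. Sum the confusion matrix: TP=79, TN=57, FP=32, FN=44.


Total = TP + TN + FP + FN
= 79 + 57 + 32 + 44
= 212
(Predicted positive: 111, predicted negative: 101)

212


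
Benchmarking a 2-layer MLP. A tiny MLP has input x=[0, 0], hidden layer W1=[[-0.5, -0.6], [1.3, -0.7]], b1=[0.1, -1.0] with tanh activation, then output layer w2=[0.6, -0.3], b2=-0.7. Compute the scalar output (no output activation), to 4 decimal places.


z1[0] = (-0.5)·(0) + (-0.6)·(0) + 0.1 = 0.1
z1[1] = (1.3)·(0) + (-0.7)·(0) - 1.0 = -1.0
h = tanh(z1) = [0.0997, -0.7616]
output = (0.6)·(0.0997) + (-0.3)·(-0.7616) - 0.7 = -0.4117

-0.4117


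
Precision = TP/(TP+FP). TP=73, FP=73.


Precision = TP/(TP+FP)
= 73/(73+73)
= 73/146 = 50.0%

50.0%


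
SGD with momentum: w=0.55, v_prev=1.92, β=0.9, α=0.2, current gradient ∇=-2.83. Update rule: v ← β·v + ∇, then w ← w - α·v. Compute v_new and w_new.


v_new = 0.9·1.92 - 2.83 = 1.728 - 2.83 = -1.102
w_new = 0.55 - 0.2·-1.102 = 0.55 + 0.2204 = 0.7704

v_new=-1.102, w_new=0.7704


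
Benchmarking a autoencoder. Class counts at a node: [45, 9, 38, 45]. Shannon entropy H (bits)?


Probabilities: [45/137, 9/137, 38/137, 45/137] ≈ [0.3285, 0.0657, 0.2774, 0.3285]
H = -((45/137)·log₂(45/137) + (9/137)·log₂(9/137) + (38/137)·log₂(38/137) + (45/137)·log₂(45/137))
  = 1.8264 bits

1.8264 bits


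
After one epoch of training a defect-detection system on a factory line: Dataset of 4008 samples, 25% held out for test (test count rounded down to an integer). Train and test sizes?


Test = ⌊4008·25/100⌋ = 1002
Train = 4008 - 1002 = 3006

Train: 3006, Test: 1002


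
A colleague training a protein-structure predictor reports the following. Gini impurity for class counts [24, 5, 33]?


Probabilities: [24/62, 5/62, 33/62] ≈ [0.3871, 0.0806, 0.5323]
Σpᵢ² = (576 + 25 + 1089)/62² = 1690/3844
Gini = 1 - Σpᵢ² = 1 - 1690/3844 = 0.5604

0.5604


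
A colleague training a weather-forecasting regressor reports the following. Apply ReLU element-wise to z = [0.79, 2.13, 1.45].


ReLU(0.79) = max(0, 0.79) = 0.79
ReLU(2.13) = max(0, 2.13) = 2.13
ReLU(1.45) = max(0, 1.45) = 1.45
result = [0.79, 2.13, 1.45]

[0.79, 2.13, 1.45]


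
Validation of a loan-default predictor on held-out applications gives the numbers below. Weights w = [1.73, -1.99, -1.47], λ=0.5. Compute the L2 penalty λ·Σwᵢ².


‖w‖₂² = (1.73)² + (-1.99)² + (-1.47)²
     = 2.9929 + 3.9601 + 2.1609
     = 9.1139
λ·‖w‖₂² = 0.5·9.1139 = 4.55695

4.55695


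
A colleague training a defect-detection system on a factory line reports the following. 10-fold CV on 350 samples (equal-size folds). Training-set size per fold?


Fold size = 350/10 = 35
Training per fold = 350 - 35 = 315

315


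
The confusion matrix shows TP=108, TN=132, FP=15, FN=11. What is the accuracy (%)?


Accuracy = (TP+TN)/(TP+TN+FP+FN)
= (108+132)/(266)
= 240/266 = 90.23%

90.23%


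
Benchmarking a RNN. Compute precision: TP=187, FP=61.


Precision = TP/(TP+FP)
= 187/(187+61)
= 187/248 = 75.4%

75.4%


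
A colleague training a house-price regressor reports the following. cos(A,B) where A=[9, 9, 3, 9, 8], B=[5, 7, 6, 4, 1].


A·B = 9·5 + 9·7 + 3·6 + 9·4 + 8·1 = 170
‖A‖ = √316 = 17.7764, ‖B‖ = √127 = 11.2694
cos = 170/(√316·√127) = 170/√40132 = 0.8486

0.8486


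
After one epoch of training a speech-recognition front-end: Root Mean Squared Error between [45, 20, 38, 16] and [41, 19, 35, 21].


MSE = 51/4 = 12.75
RMSE = √(51/4) = 3.5707

3.5707


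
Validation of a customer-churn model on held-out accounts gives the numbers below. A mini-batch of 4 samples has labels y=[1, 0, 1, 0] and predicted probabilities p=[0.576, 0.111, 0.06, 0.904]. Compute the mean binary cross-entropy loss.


L[0] = -ln(0.576) = 0.5516
L[1] = -ln(1-0.111) = -ln(0.889) = 0.1177
L[2] = -ln(0.06) = 2.8134
L[3] = -ln(1-0.904) = -ln(0.096) = 2.3434
mean = (0.5516 + 0.1177 + 2.8134 + 2.3434)/4 = 1.4565

1.4565


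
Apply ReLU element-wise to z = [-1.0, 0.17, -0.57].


ReLU(-1.0) = max(0, -1.0) = 0.0
ReLU(0.17) = max(0, 0.17) = 0.17
ReLU(-0.57) = max(0, -0.57) = 0.0
result = [0.0, 0.17, 0.0]

[0.0, 0.17, 0.0]


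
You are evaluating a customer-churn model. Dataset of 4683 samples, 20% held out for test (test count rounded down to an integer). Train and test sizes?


Test = ⌊4683·20/100⌋ = 936
Train = 4683 - 936 = 3747

Train: 3747, Test: 936


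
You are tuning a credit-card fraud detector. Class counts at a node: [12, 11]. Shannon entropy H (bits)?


Probabilities: [12/23, 11/23] ≈ [0.5217, 0.4783]
H = -((12/23)·log₂(12/23) + (11/23)·log₂(11/23))
  = 0.9986 bits

0.9986 bits


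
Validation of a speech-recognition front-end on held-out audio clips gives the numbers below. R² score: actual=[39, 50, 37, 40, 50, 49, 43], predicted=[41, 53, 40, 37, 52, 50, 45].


ȳ = 44
SS_res = Σ(y-ŷ)² = 40
SS_tot = Σ(y-ȳ)² = 188
R² = 1 - SS_res/SS_tot = 1 - 0.2128 = 0.7872

0.7872


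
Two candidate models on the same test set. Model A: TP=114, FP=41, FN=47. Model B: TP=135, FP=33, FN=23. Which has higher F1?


Model A: P=114/155=0.7355, R=114/161=0.7081, F1=2PR/(P+R)=2TP/(2TP+FP+FN)=228/316=0.7215
Model B: P=135/168=0.8036, R=135/158=0.8544, F1=2PR/(P+R)=2TP/(2TP+FP+FN)=270/326=0.8282
0.7215 < 0.8282 → Model B

Model B


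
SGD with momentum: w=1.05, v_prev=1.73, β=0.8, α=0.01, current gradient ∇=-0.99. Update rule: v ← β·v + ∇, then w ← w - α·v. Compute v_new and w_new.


v_new = 0.8·1.73 - 0.99 = 1.384 - 0.99 = 0.394
w_new = 1.05 - 0.01·0.394 = 1.05 - 0.00394 = 1.04606

v_new=0.394, w_new=1.04606


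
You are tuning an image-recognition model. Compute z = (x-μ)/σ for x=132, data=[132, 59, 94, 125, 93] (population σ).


μ = 100.6, σ = 26.1274
z = (132 - 100.6)/26.1274 = 1.2018

1.2018


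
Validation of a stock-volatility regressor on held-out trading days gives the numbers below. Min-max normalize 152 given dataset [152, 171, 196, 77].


min=77, max=196
(152-77)/(196-77) = 75/119 = 0.6303

0.6303


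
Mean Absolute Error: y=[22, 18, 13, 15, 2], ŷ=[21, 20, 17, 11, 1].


Absolute errors: |22-21|=1, |18-20|=2, |13-17|=4, |15-11|=4, |2-1|=1
Sum = 12
MAE = 12/5 = 12/5

12/5


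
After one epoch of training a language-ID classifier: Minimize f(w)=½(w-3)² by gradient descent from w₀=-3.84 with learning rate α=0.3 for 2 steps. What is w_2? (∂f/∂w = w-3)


step 1: grad = -3.84-3 = -6.84; w = -3.84 - 0.3·(-6.84) = -1.788
step 2: grad = -1.788-3 = -4.788; w = -1.788 - 0.3·(-4.788) = -0.3516

-0.3516


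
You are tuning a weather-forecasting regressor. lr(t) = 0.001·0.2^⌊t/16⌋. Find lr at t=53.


n_drops = ⌊53/16⌋ = 3
lr = 0.001·0.2^3 = 0.001·0.008 = 0.000008

0.000008


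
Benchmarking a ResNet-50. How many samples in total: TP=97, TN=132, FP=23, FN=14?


Total = TP + TN + FP + FN
= 97 + 132 + 23 + 14
= 266
(Predicted positive: 120, predicted negative: 146)

266


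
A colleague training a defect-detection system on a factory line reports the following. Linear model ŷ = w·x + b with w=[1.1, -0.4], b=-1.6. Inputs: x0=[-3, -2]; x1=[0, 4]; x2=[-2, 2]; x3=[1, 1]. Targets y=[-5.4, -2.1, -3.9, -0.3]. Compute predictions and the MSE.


ŷ0 = (1.1)·(-3) + (-0.4)·(-2) - 1.6 = -4.1
ŷ1 = (1.1)·(0) + (-0.4)·(4) - 1.6 = -3.2
ŷ2 = (1.1)·(-2) + (-0.4)·(2) - 1.6 = -4.6
ŷ3 = (1.1)·(1) + (-0.4)·(1) - 1.6 = -0.9
errors² = [1.69, 1.21, 0.49, 0.36]
MSE = 3.7500/4 = 0.9375

0.9375


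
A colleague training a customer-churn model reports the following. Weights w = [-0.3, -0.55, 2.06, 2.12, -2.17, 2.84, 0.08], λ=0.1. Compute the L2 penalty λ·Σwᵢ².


‖w‖₂² = (-0.3)² + (-0.55)² + (2.06)² + (2.12)² + (-2.17)² + (2.84)² + (0.08)²
     = 0.09 + 0.3025 + 4.2436 + 4.4944 + 4.7089 + 8.0656 + 0.0064
     = 21.9114
λ·‖w‖₂² = 0.1·21.9114 = 2.19114

2.19114


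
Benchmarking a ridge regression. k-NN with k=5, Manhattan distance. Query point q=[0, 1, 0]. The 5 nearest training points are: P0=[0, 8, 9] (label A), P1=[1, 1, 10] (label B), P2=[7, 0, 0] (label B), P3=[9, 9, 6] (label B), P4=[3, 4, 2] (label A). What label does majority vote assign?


d(q,P0) = 16  (label A)
d(q,P1) = 11  (label B)
d(q,P2) = 8  (label B)
d(q,P3) = 23  (label B)
d(q,P4) = 8  (label A)
Votes: A=2, B=3
Majority → B

B


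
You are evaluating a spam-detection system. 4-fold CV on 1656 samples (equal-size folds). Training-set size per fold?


Fold size = 1656/4 = 414
Training per fold = 1656 - 414 = 1242

1242


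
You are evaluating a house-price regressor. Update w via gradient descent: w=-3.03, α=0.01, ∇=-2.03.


w_new = w - α·∇
= -3.03 - 0.01·-2.03
= -3.03 + 0.0203
= -3.0097

-3.0097


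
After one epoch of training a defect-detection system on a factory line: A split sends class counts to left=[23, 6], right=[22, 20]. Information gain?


Parent = [45, 26], H_parent = 0.9477
H_left = 0.7355 (n=29), H_right = 0.9984 (n=42)
H_children = (29/71)·0.7355 + (42/71)·0.9984 = 0.891
IG = 0.9477 - 0.891 = 0.0567

0.0567


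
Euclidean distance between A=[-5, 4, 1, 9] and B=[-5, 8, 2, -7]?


d = √((-5+ 5)² + (4-8)² + (1-2)² + (9+ 7)²)
  = √(0 + 16 + 1 + 256)
  = √273 = 16.5227

16.5227


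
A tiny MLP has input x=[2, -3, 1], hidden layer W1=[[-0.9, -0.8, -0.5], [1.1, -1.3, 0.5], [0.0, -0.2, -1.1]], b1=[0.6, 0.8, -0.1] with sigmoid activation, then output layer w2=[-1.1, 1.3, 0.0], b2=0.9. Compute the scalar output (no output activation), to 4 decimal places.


z1[0] = (-0.9)·(2) + (-0.8)·(-3) + (-0.5)·(1) + 0.6 = 0.7
z1[1] = (1.1)·(2) + (-1.3)·(-3) + (0.5)·(1) + 0.8 = 7.4
z1[2] = (0.0)·(2) + (-0.2)·(-3) + (-1.1)·(1) - 0.1 = -0.6
h = sigmoid(z1) = [0.6682, 0.9994, 0.3543]
output = (-1.1)·(0.6682) + (1.3)·(0.9994) + (0.0)·(0.3543) + 0.9 = 1.4642

1.4642
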